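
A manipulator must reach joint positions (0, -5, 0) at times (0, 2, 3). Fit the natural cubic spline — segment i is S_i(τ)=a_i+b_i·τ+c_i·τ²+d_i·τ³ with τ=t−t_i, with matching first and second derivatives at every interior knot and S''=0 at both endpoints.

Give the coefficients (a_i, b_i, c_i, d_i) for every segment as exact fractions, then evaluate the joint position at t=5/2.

Δ: Δ0=-5/2, Δ1=5
row 1: diag=6, rhs=45; c'=1/6, d'=15/2
back: M1=15/2
M: M0=0, M1=15/2, M2=0
seg 0: a=0, c=M0/2=0, d=(M1−M0)/(6·2)=5/8, b=Δ0−h0·(2M0+M1)/6=-5
seg 1: a=-5, c=M1/2=15/4, d=(M2−M1)/(6·1)=-5/4, b=Δ1−h1·(2M1+M2)/6=5/2
t_q=5/2 → seg 1, τ=1/2; S=-5+5/2·τ+15/4·τ²+-5/4·τ³=-95/32

  seg 0: a=0 b=-5 c=0 d=5/8
  seg 1: a=-5 b=5/2 c=15/4 d=-5/4
S(5/2) = -95/32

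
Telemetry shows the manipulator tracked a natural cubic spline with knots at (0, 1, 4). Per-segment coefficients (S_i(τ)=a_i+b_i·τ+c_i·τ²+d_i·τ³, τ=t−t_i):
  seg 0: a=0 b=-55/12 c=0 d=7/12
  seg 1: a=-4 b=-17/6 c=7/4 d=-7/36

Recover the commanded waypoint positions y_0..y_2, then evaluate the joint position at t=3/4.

y_0 = S_0(0) = a_0 = 0
y_1 = S_1(0) = a_1 = -4
y_2 = S_1(3) = -2
t_q=3/4 is in segment 0 (τ=3/4); S_0(τ)=-817/256

y_0=0 y_1=-4 y_2=-2
S(3/4) = -817/256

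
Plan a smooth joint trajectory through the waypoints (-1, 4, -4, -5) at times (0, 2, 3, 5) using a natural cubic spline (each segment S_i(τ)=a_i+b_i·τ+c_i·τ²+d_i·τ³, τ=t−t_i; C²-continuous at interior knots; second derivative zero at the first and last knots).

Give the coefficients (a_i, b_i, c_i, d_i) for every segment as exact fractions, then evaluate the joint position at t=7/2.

  seg 0: a=-1 b=457/70 c=0 d=-141/140
  seg 1: a=4 b=-389/70 c=-423/70 d=18/5
  seg 2: a=-4 b=-479/70 c=333/70 d=-111/140
S(7/2) = -1013/160

Δ: Δ0=5/2, Δ1=-8, Δ2=-1/2
row 1: diag=6, rhs=-63; c'=1/6, d'=-21/2
row 2: denom=6−1·1/6=35/6; d'=(45−1·-21/2)/(35/6)=333/35
back: M2=333/35
back: M1=-21/2−1/6·333/35=-423/35
M: M0=0, M1=-423/35, M2=333/35, M3=0
seg 0: a=-1, c=M0/2=0, d=(M1−M0)/(6·2)=-141/140, b=Δ0−h0·(2M0+M1)/6=457/70
seg 1: a=4, c=M1/2=-423/70, d=(M2−M1)/(6·1)=18/5, b=Δ1−h1·(2M1+M2)/6=-389/70
seg 2: a=-4, c=M2/2=333/70, d=(M3−M2)/(6·2)=-111/140, b=Δ2−h2·(2M2+M3)/6=-479/70
t_q=7/2 → seg 2, τ=1/2; S=-4+-479/70·τ+333/70·τ²+-111/140·τ³=-1013/160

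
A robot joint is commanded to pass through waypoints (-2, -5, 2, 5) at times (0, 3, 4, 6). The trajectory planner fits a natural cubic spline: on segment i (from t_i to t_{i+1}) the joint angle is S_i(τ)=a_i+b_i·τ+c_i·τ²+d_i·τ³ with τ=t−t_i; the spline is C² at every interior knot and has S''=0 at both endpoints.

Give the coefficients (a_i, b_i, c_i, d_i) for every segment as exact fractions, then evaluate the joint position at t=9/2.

  seg 0: a=-2 b=-415/94 c=0 d=107/282
  seg 1: a=-5 b=274/47 c=321/94 d=-211/94
  seg 2: a=2 b=557/94 c=-156/47 d=26/47
S(9/2) = 395/94

Δ: Δ0=-1, Δ1=7, Δ2=3/2
row 1: diag=8, rhs=48; c'=1/8, d'=6
row 2: denom=6−1·1/8=47/8; d'=(-33−1·6)/(47/8)=-312/47
back: M2=-312/47
back: M1=6−1/8·-312/47=321/47
M: M0=0, M1=321/47, M2=-312/47, M3=0
seg 0: a=-2, c=M0/2=0, d=(M1−M0)/(6·3)=107/282, b=Δ0−h0·(2M0+M1)/6=-415/94
seg 1: a=-5, c=M1/2=321/94, d=(M2−M1)/(6·1)=-211/94, b=Δ1−h1·(2M1+M2)/6=274/47
seg 2: a=2, c=M2/2=-156/47, d=(M3−M2)/(6·2)=26/47, b=Δ2−h2·(2M2+M3)/6=557/94
t_q=9/2 → seg 2, τ=1/2; S=2+557/94·τ+-156/47·τ²+26/47·τ³=395/94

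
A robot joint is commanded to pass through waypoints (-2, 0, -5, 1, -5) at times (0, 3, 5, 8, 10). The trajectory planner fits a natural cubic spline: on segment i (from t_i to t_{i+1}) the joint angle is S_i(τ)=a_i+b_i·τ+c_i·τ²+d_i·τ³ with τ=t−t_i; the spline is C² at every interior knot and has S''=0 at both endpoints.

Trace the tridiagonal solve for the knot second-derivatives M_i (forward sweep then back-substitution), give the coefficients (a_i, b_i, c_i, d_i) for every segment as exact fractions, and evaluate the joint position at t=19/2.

Δ: Δ0=2/3, Δ1=-5/2, Δ2=2, Δ3=-3
row 1: diag=10, rhs=-19; c'=1/5, d'=-19/10
row 2: denom=10−2·1/5=48/5; d'=(27−2·-19/10)/(48/5)=77/24
row 3: denom=10−3·5/16=145/16; d'=(-30−3·77/24)/(145/16)=-634/145
back: M3=-634/145
back: M2=77/24−5/16·-634/145=398/87
back: M1=-19/10−1/5·398/87=-2449/870
M: M0=0, M1=-2449/870, M2=398/87, M3=-634/145, M4=0
seg 0: a=-2, c=M0/2=0, d=(M1−M0)/(6·3)=-2449/15660, b=Δ0−h0·(2M0+M1)/6=1203/580
seg 1: a=0, c=M1/2=-2449/1740, d=(M2−M1)/(6·2)=2143/3480, b=Δ1−h1·(2M1+M2)/6=-623/290
seg 2: a=-5, c=M2/2=199/87, d=(M3−M2)/(6·3)=-1946/3915, b=Δ2−h2·(2M2+M3)/6=-169/435
seg 3: a=1, c=M3/2=-317/145, d=(M4−M3)/(6·2)=317/870, b=Δ3−h3·(2M3+M4)/6=-37/435
t_q=19/2 → seg 3, τ=3/2; S=1+-37/435·τ+-317/145·τ²+317/870·τ³=-1307/464

  seg 0: a=-2 b=1203/580 c=0 d=-2449/15660
  seg 1: a=0 b=-623/290 c=-2449/1740 d=2143/3480
  seg 2: a=-5 b=-169/435 c=199/87 d=-1946/3915
  seg 3: a=1 b=-37/435 c=-317/145 d=317/870
S(19/2) = -1307/464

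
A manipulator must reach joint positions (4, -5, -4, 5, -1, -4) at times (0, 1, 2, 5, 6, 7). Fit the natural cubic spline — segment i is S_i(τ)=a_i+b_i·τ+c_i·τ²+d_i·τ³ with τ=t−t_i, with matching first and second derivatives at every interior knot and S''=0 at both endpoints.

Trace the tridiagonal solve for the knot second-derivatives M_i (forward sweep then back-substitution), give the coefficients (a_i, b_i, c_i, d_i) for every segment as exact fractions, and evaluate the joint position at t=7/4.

  seg 0: a=4 b=-9294/817 c=0 d=1941/817
  seg 1: a=-5 b=-3471/817 c=5823/817 d=-1535/817
  seg 2: a=-4 b=3570/817 c=1218/817 d=-37/57
  seg 3: a=5 b=-3441/817 c=-3555/817 d=2094/817
  seg 4: a=-1 b=-4269/817 c=2727/817 d=-909/817
S(7/4) = -259865/52288

Δ: Δ0=-9, Δ1=1, Δ2=3, Δ3=-6, Δ4=-3
row 1: diag=4, rhs=60; c'=1/4, d'=15
row 2: denom=8−1·1/4=31/4; d'=(12−1·15)/(31/4)=-12/31
row 3: denom=8−3·12/31=212/31; d'=(-54−3·-12/31)/(212/31)=-819/106
row 4: denom=4−1·31/212=817/212; d'=(18−1·-819/106)/(817/212)=5454/817
back: M4=5454/817
back: M3=-819/106−31/212·5454/817=-7110/817
back: M2=-12/31−12/31·-7110/817=2436/817
back: M1=15−1/4·2436/817=11646/817
M: M0=0, M1=11646/817, M2=2436/817, M3=-7110/817, M4=5454/817, M5=0
seg 0: a=4, c=M0/2=0, d=(M1−M0)/(6·1)=1941/817, b=Δ0−h0·(2M0+M1)/6=-9294/817
seg 1: a=-5, c=M1/2=5823/817, d=(M2−M1)/(6·1)=-1535/817, b=Δ1−h1·(2M1+M2)/6=-3471/817
seg 2: a=-4, c=M2/2=1218/817, d=(M3−M2)/(6·3)=-37/57, b=Δ2−h2·(2M2+M3)/6=3570/817
seg 3: a=5, c=M3/2=-3555/817, d=(M4−M3)/(6·1)=2094/817, b=Δ3−h3·(2M3+M4)/6=-3441/817
seg 4: a=-1, c=M4/2=2727/817, d=(M5−M4)/(6·1)=-909/817, b=Δ4−h4·(2M4+M5)/6=-4269/817
t_q=7/4 → seg 1, τ=3/4; S=-5+-3471/817·τ+5823/817·τ²+-1535/817·τ³=-259865/52288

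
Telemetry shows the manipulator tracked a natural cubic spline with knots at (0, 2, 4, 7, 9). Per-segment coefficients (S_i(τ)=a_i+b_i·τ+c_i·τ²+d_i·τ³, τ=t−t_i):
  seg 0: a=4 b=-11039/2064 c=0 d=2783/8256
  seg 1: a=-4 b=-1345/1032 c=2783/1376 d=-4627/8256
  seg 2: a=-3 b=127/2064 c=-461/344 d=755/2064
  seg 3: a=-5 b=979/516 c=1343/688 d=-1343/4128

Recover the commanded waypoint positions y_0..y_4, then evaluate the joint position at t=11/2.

y_0 = S_0(0) = a_0 = 4
y_1 = S_1(0) = a_1 = -4
y_2 = S_2(0) = a_2 = -3
y_3 = S_3(0) = a_3 = -5
y_4 = S_3(2) = 4
t_q=11/2 is in segment 2 (τ=3/2); S_2(τ)=-25805/5504

y_0=4 y_1=-4 y_2=-3 y_3=-5 y_4=4
S(11/2) = -25805/5504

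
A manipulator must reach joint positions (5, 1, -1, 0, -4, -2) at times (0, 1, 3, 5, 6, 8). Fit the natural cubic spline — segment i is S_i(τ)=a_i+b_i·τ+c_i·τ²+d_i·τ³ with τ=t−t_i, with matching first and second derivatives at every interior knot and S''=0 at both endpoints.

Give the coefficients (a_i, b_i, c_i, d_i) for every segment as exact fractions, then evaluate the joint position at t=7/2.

  seg 0: a=5 b=-6119/1396 c=0 d=535/1396
  seg 1: a=1 b=-2257/698 c=1605/1396 d=-23/1396
  seg 2: a=-1 b=815/698 c=1467/1396 d=-1933/2792
  seg 3: a=0 b=-1025/349 c=-1083/349 d=712/349
  seg 4: a=-4 b=-1055/349 c=1053/349 d=-351/698
S(7/2) = -5361/22336

Δ: Δ0=-4, Δ1=-1, Δ2=1/2, Δ3=-4, Δ4=1
row 1: diag=6, rhs=18; c'=1/3, d'=3
row 2: denom=8−2·1/3=22/3; d'=(9−2·3)/(22/3)=9/22
row 3: denom=6−2·3/11=60/11; d'=(-27−2·9/22)/(60/11)=-51/10
row 4: denom=6−1·11/60=349/60; d'=(30−1·-51/10)/(349/60)=2106/349
back: M4=2106/349
back: M3=-51/10−11/60·2106/349=-2166/349
back: M2=9/22−3/11·-2166/349=1467/698
back: M1=3−1/3·1467/698=1605/698
M: M0=0, M1=1605/698, M2=1467/698, M3=-2166/349, M4=2106/349, M5=0
seg 0: a=5, c=M0/2=0, d=(M1−M0)/(6·1)=535/1396, b=Δ0−h0·(2M0+M1)/6=-6119/1396
seg 1: a=1, c=M1/2=1605/1396, d=(M2−M1)/(6·2)=-23/1396, b=Δ1−h1·(2M1+M2)/6=-2257/698
seg 2: a=-1, c=M2/2=1467/1396, d=(M3−M2)/(6·2)=-1933/2792, b=Δ2−h2·(2M2+M3)/6=815/698
seg 3: a=0, c=M3/2=-1083/349, d=(M4−M3)/(6·1)=712/349, b=Δ3−h3·(2M3+M4)/6=-1025/349
seg 4: a=-4, c=M4/2=1053/349, d=(M5−M4)/(6·2)=-351/698, b=Δ4−h4·(2M4+M5)/6=-1055/349
t_q=7/2 → seg 2, τ=1/2; S=-1+815/698·τ+1467/1396·τ²+-1933/2792·τ³=-5361/22336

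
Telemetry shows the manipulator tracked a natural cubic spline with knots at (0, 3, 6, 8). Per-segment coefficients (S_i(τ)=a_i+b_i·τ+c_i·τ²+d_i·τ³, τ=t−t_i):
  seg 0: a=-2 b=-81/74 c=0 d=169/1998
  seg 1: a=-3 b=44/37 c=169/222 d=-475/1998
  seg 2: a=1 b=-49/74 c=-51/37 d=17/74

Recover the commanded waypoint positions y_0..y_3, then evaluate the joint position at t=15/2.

y_0=-2 y_1=-3 y_2=1 y_3=-4
S(15/2) = -1373/592

y_0 = S_0(0) = a_0 = -2
y_1 = S_1(0) = a_1 = -3
y_2 = S_2(0) = a_2 = 1
y_3 = S_2(2) = -4
t_q=15/2 is in segment 2 (τ=3/2); S_2(τ)=-1373/592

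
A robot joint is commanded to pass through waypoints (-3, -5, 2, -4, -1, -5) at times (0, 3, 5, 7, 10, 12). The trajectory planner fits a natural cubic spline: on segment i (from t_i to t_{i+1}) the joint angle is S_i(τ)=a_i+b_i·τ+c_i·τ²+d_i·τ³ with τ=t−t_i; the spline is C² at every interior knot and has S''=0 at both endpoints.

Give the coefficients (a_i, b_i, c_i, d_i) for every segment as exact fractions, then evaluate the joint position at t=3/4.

Δ: Δ0=-2/3, Δ1=7/2, Δ2=-3, Δ3=1, Δ4=-2
row 1: diag=10, rhs=25; c'=1/5, d'=5/2
row 2: denom=8−2·1/5=38/5; d'=(-39−2·5/2)/(38/5)=-110/19
row 3: denom=10−2·5/19=180/19; d'=(24−2·-110/19)/(180/19)=169/45
row 4: denom=10−3·19/60=181/20; d'=(-18−3·169/45)/(181/20)=-1756/543
back: M4=-1756/543
back: M3=169/45−19/60·-1756/543=7786/1629
back: M2=-110/19−5/19·7786/1629=-11480/1629
back: M1=5/2−1/5·-11480/1629=12737/3258
M: M0=0, M1=12737/3258, M2=-11480/1629, M3=7786/1629, M4=-1756/543, M5=0
seg 0: a=-3, c=M0/2=0, d=(M1−M0)/(6·3)=12737/58644, b=Δ0−h0·(2M0+M1)/6=-17081/6516
seg 1: a=-5, c=M1/2=12737/6516, d=(M2−M1)/(6·2)=-11899/13032, b=Δ1−h1·(2M1+M2)/6=10565/3258
seg 2: a=2, c=M2/2=-5740/1629, d=(M3−M2)/(6·2)=3211/3258, b=Δ2−h2·(2M2+M3)/6=19/181
seg 3: a=-4, c=M3/2=3893/1629, d=(M4−M3)/(6·3)=-6527/14661, b=Δ3−h3·(2M3+M4)/6=-3523/1629
seg 4: a=-1, c=M4/2=-878/543, d=(M5−M4)/(6·2)=439/1629, b=Δ4−h4·(2M4+M5)/6=254/1629
t_q=3/4 → seg 0, τ=3/4; S=-3+-17081/6516·τ+0·τ²+12737/58644·τ³=-225861/46336

  seg 0: a=-3 b=-17081/6516 c=0 d=12737/58644
  seg 1: a=-5 b=10565/3258 c=12737/6516 d=-11899/13032
  seg 2: a=2 b=19/181 c=-5740/1629 d=3211/3258
  seg 3: a=-4 b=-3523/1629 c=3893/1629 d=-6527/14661
  seg 4: a=-1 b=254/1629 c=-878/543 d=439/1629
S(3/4) = -225861/46336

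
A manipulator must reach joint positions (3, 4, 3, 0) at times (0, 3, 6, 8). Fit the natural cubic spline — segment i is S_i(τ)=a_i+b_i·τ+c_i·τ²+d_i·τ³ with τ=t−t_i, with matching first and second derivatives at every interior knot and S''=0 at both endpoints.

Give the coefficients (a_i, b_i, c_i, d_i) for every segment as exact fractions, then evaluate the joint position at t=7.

Δ: Δ0=1/3, Δ1=-1/3, Δ2=-3/2
row 1: diag=12, rhs=-4; c'=1/4, d'=-1/3
row 2: denom=10−3·1/4=37/4; d'=(-7−3·-1/3)/(37/4)=-24/37
back: M2=-24/37
back: M1=-1/3−1/4·-24/37=-19/111
M: M0=0, M1=-19/111, M2=-24/37, M3=0
seg 0: a=3, c=M0/2=0, d=(M1−M0)/(6·3)=-19/1998, b=Δ0−h0·(2M0+M1)/6=31/74
seg 1: a=4, c=M1/2=-19/222, d=(M2−M1)/(6·3)=-53/1998, b=Δ1−h1·(2M1+M2)/6=6/37
seg 2: a=3, c=M2/2=-12/37, d=(M3−M2)/(6·2)=2/37, b=Δ2−h2·(2M2+M3)/6=-79/74
t_q=7 → seg 2, τ=1; S=3+-79/74·τ+-12/37·τ²+2/37·τ³=123/74

  seg 0: a=3 b=31/74 c=0 d=-19/1998
  seg 1: a=4 b=6/37 c=-19/222 d=-53/1998
  seg 2: a=3 b=-79/74 c=-12/37 d=2/37
S(7) = 123/74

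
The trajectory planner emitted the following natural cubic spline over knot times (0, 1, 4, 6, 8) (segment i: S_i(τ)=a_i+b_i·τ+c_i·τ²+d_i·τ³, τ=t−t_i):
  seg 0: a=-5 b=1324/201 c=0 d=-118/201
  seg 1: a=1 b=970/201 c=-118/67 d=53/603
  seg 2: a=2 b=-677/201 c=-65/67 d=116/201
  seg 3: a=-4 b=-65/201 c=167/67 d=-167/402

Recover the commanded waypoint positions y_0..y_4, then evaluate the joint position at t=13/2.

y_0 = S_0(0) = a_0 = -5
y_1 = S_1(0) = a_1 = 1
y_2 = S_2(0) = a_2 = 2
y_3 = S_3(0) = a_3 = -4
y_4 = S_3(2) = 2
t_q=13/2 is in segment 3 (τ=1/2); S_3(τ)=-3849/1072

y_0=-5 y_1=1 y_2=2 y_3=-4 y_4=2
S(13/2) = -3849/1072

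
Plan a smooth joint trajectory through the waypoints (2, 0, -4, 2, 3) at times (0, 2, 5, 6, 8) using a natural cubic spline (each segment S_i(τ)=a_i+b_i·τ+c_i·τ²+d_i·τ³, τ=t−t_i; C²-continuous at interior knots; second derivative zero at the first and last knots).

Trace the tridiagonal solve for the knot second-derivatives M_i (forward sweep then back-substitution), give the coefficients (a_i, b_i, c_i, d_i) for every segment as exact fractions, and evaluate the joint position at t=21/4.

  seg 0: a=2 b=-263/1248 c=0 d=-985/4992
  seg 1: a=0 b=-1609/624 c=-985/832 d=307/576
  seg 2: a=-4 b=11753/2496 c=1503/416 d=-5795/2496
  seg 3: a=2 b=3101/624 c=-2789/832 d=2789/4992
S(21/4) = -140217/53248

Δ: Δ0=-1, Δ1=-4/3, Δ2=6, Δ3=1/2
row 1: diag=10, rhs=-2; c'=3/10, d'=-1/5
row 2: denom=8−3·3/10=71/10; d'=(44−3·-1/5)/(71/10)=446/71
row 3: denom=6−1·10/71=416/71; d'=(-33−1·446/71)/(416/71)=-2789/416
back: M3=-2789/416
back: M2=446/71−10/71·-2789/416=1503/208
back: M1=-1/5−3/10·1503/208=-985/416
M: M0=0, M1=-985/416, M2=1503/208, M3=-2789/416, M4=0
seg 0: a=2, c=M0/2=0, d=(M1−M0)/(6·2)=-985/4992, b=Δ0−h0·(2M0+M1)/6=-263/1248
seg 1: a=0, c=M1/2=-985/832, d=(M2−M1)/(6·3)=307/576, b=Δ1−h1·(2M1+M2)/6=-1609/624
seg 2: a=-4, c=M2/2=1503/416, d=(M3−M2)/(6·1)=-5795/2496, b=Δ2−h2·(2M2+M3)/6=11753/2496
seg 3: a=2, c=M3/2=-2789/832, d=(M4−M3)/(6·2)=2789/4992, b=Δ3−h3·(2M3+M4)/6=3101/624
t_q=21/4 → seg 2, τ=1/4; S=-4+11753/2496·τ+1503/416·τ²+-5795/2496·τ³=-140217/53248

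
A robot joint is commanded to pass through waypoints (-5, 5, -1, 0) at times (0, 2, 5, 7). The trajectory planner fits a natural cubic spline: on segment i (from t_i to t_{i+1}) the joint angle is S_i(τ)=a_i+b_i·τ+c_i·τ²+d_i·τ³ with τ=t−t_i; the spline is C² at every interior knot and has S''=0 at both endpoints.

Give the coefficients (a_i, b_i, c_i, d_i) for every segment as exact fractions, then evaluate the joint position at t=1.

  seg 0: a=-5 b=610/91 c=0 d=-155/364
  seg 1: a=5 b=145/91 c=-465/182 d=19/42
  seg 2: a=-1 b=-277/182 c=138/91 d=-23/91
S(1) = 465/364

Δ: Δ0=5, Δ1=-2, Δ2=1/2
row 1: diag=10, rhs=-42; c'=3/10, d'=-21/5
row 2: denom=10−3·3/10=91/10; d'=(15−3·-21/5)/(91/10)=276/91
back: M2=276/91
back: M1=-21/5−3/10·276/91=-465/91
M: M0=0, M1=-465/91, M2=276/91, M3=0
seg 0: a=-5, c=M0/2=0, d=(M1−M0)/(6·2)=-155/364, b=Δ0−h0·(2M0+M1)/6=610/91
seg 1: a=5, c=M1/2=-465/182, d=(M2−M1)/(6·3)=19/42, b=Δ1−h1·(2M1+M2)/6=145/91
seg 2: a=-1, c=M2/2=138/91, d=(M3−M2)/(6·2)=-23/91, b=Δ2−h2·(2M2+M3)/6=-277/182
t_q=1 → seg 0, τ=1; S=-5+610/91·τ+0·τ²+-155/364·τ³=465/364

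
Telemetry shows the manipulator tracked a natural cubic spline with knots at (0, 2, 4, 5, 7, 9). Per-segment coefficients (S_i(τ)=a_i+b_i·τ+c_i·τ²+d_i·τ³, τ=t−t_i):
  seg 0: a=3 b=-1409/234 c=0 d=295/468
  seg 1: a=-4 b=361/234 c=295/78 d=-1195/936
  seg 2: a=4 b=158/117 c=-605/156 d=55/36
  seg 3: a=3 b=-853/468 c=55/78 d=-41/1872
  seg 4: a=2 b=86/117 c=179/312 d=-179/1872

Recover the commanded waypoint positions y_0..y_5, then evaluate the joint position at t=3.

y_0=3 y_1=-4 y_2=4 y_3=3 y_4=2 y_5=5
S(3) = 5/104

y_0 = S_0(0) = a_0 = 3
y_1 = S_1(0) = a_1 = -4
y_2 = S_2(0) = a_2 = 4
y_3 = S_3(0) = a_3 = 3
y_4 = S_4(0) = a_4 = 2
y_5 = S_4(2) = 5
t_q=3 is in segment 1 (τ=1); S_1(τ)=5/104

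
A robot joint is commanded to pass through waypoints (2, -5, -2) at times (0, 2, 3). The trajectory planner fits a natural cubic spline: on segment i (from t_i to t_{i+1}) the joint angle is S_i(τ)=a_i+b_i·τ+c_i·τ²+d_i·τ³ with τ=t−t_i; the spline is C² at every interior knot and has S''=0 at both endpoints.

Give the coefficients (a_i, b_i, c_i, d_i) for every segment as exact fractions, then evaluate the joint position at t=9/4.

Δ: Δ0=-7/2, Δ1=3
row 1: diag=6, rhs=39; c'=1/6, d'=13/2
back: M1=13/2
M: M0=0, M1=13/2, M2=0
seg 0: a=2, c=M0/2=0, d=(M1−M0)/(6·2)=13/24, b=Δ0−h0·(2M0+M1)/6=-17/3
seg 1: a=-5, c=M1/2=13/4, d=(M2−M1)/(6·1)=-13/12, b=Δ1−h1·(2M1+M2)/6=5/6
t_q=9/4 → seg 1, τ=1/4; S=-5+5/6·τ+13/4·τ²+-13/12·τ³=-1179/256

  seg 0: a=2 b=-17/3 c=0 d=13/24
  seg 1: a=-5 b=5/6 c=13/4 d=-13/12
S(9/4) = -1179/256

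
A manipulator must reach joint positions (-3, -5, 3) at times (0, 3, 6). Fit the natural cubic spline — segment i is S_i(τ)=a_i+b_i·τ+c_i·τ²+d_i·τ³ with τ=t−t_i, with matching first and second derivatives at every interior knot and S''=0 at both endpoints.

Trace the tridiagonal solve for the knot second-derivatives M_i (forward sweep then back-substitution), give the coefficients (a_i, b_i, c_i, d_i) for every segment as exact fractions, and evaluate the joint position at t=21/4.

Δ: Δ0=-2/3, Δ1=8/3
row 1: diag=12, rhs=20; c'=1/4, d'=5/3
back: M1=5/3
M: M0=0, M1=5/3, M2=0
seg 0: a=-3, c=M0/2=0, d=(M1−M0)/(6·3)=5/54, b=Δ0−h0·(2M0+M1)/6=-3/2
seg 1: a=-5, c=M1/2=5/6, d=(M2−M1)/(6·3)=-5/54, b=Δ1−h1·(2M1+M2)/6=1
t_q=21/4 → seg 1, τ=9/4; S=-5+1·τ+5/6·τ²+-5/54·τ³=53/128

  seg 0: a=-3 b=-3/2 c=0 d=5/54
  seg 1: a=-5 b=1 c=5/6 d=-5/54
S(21/4) = 53/128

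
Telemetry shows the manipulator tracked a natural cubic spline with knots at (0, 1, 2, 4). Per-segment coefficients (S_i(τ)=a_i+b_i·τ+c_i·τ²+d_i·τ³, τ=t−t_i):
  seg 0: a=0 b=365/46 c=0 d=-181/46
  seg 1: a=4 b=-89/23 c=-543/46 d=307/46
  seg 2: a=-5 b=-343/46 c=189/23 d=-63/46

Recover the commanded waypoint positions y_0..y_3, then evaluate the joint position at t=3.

y_0=0 y_1=4 y_2=-5 y_3=2
S(3) = -129/23

y_0 = S_0(0) = a_0 = 0
y_1 = S_1(0) = a_1 = 4
y_2 = S_2(0) = a_2 = -5
y_3 = S_2(2) = 2
t_q=3 is in segment 2 (τ=1); S_2(τ)=-129/23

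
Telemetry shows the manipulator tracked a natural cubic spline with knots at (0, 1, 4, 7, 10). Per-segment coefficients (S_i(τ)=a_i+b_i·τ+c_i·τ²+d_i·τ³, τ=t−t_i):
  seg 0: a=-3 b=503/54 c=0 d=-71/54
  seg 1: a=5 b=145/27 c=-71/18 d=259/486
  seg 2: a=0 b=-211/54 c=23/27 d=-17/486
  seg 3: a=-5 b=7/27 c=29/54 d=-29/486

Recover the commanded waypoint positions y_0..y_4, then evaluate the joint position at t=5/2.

y_0=-3 y_1=5 y_2=0 y_3=-5 y_4=-1
S(5/2) = 287/48

y_0 = S_0(0) = a_0 = -3
y_1 = S_1(0) = a_1 = 5
y_2 = S_2(0) = a_2 = 0
y_3 = S_3(0) = a_3 = -5
y_4 = S_3(3) = -1
t_q=5/2 is in segment 1 (τ=3/2); S_1(τ)=287/48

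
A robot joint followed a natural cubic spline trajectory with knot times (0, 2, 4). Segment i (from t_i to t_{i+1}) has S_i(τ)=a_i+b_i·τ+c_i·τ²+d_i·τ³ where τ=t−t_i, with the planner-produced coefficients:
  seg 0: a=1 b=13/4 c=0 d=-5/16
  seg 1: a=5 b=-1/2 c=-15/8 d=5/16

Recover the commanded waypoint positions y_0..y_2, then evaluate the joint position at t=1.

y_0 = S_0(0) = a_0 = 1
y_1 = S_1(0) = a_1 = 5
y_2 = S_1(2) = -1
t_q=1 is in segment 0 (τ=1); S_0(τ)=63/16

y_0=1 y_1=5 y_2=-1
S(1) = 63/16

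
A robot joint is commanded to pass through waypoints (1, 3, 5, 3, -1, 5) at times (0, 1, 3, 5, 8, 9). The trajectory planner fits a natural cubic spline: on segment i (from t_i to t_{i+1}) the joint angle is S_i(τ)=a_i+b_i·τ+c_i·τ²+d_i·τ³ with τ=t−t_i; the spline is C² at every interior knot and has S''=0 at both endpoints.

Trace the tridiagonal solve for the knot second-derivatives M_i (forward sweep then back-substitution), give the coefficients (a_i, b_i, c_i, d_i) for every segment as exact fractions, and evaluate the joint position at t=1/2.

  seg 0: a=1 b=4661/2199 c=0 d=-263/2199
  seg 1: a=3 b=3872/2199 c=-263/733 d=-95/8796
  seg 2: a=5 b=431/2199 c=-621/1466 d=-767/8796
  seg 3: a=3 b=-5596/2199 c=-694/733 d=330/733
  seg 4: a=-1 b=8642/2199 c=2276/733 d=-2276/2199
S(1/2) = 11991/5864

Δ: Δ0=2, Δ1=1, Δ2=-1, Δ3=-4/3, Δ4=6
row 1: diag=6, rhs=-6; c'=1/3, d'=-1
row 2: denom=8−2·1/3=22/3; d'=(-12−2·-1)/(22/3)=-15/11
row 3: denom=10−2·3/11=104/11; d'=(-2−2·-15/11)/(104/11)=1/13
row 4: denom=8−3·33/104=733/104; d'=(44−3·1/13)/(733/104)=4552/733
back: M4=4552/733
back: M3=1/13−33/104·4552/733=-1388/733
back: M2=-15/11−3/11·-1388/733=-621/733
back: M1=-1−1/3·-621/733=-526/733
M: M0=0, M1=-526/733, M2=-621/733, M3=-1388/733, M4=4552/733, M5=0
seg 0: a=1, c=M0/2=0, d=(M1−M0)/(6·1)=-263/2199, b=Δ0−h0·(2M0+M1)/6=4661/2199
seg 1: a=3, c=M1/2=-263/733, d=(M2−M1)/(6·2)=-95/8796, b=Δ1−h1·(2M1+M2)/6=3872/2199
seg 2: a=5, c=M2/2=-621/1466, d=(M3−M2)/(6·2)=-767/8796, b=Δ2−h2·(2M2+M3)/6=431/2199
seg 3: a=3, c=M3/2=-694/733, d=(M4−M3)/(6·3)=330/733, b=Δ3−h3·(2M3+M4)/6=-5596/2199
seg 4: a=-1, c=M4/2=2276/733, d=(M5−M4)/(6·1)=-2276/2199, b=Δ4−h4·(2M4+M5)/6=8642/2199
t_q=1/2 → seg 0, τ=1/2; S=1+4661/2199·τ+0·τ²+-263/2199·τ³=11991/5864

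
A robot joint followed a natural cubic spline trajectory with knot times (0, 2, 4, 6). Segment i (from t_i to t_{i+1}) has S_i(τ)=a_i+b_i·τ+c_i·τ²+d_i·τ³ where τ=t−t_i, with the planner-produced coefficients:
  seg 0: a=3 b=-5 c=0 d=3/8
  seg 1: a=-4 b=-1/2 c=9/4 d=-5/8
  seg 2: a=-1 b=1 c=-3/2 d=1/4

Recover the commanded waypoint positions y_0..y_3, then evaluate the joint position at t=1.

y_0=3 y_1=-4 y_2=-1 y_3=-3
S(1) = -13/8

y_0 = S_0(0) = a_0 = 3
y_1 = S_1(0) = a_1 = -4
y_2 = S_2(0) = a_2 = -1
y_3 = S_2(2) = -3
t_q=1 is in segment 0 (τ=1); S_0(τ)=-13/8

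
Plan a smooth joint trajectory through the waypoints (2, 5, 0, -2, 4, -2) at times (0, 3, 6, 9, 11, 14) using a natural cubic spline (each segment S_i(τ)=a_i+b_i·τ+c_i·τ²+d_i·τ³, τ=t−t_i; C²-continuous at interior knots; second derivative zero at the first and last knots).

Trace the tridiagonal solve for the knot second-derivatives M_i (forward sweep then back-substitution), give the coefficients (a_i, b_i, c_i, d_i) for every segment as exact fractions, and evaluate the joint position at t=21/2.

  seg 0: a=2 b=37/22 c=0 d=-5/66
  seg 1: a=5 b=-4/11 c=-15/22 d=49/594
  seg 2: a=0 b=-49/22 c=2/33 d=91/594
  seg 3: a=-2 b=25/11 c=95/66 d=-71/132
  seg 4: a=4 b=52/33 c=-59/33 d=59/297
S(21/2) = 997/352

Δ: Δ0=1, Δ1=-5/3, Δ2=-2/3, Δ3=3, Δ4=-2
row 1: diag=12, rhs=-16; c'=1/4, d'=-4/3
row 2: denom=12−3·1/4=45/4; d'=(6−3·-4/3)/(45/4)=8/9
row 3: denom=10−3·4/15=46/5; d'=(22−3·8/9)/(46/5)=145/69
row 4: denom=10−2·5/23=220/23; d'=(-30−2·145/69)/(220/23)=-118/33
back: M4=-118/33
back: M3=145/69−5/23·-118/33=95/33
back: M2=8/9−4/15·95/33=4/33
back: M1=-4/3−1/4·4/33=-15/11
M: M0=0, M1=-15/11, M2=4/33, M3=95/33, M4=-118/33, M5=0
seg 0: a=2, c=M0/2=0, d=(M1−M0)/(6·3)=-5/66, b=Δ0−h0·(2M0+M1)/6=37/22
seg 1: a=5, c=M1/2=-15/22, d=(M2−M1)/(6·3)=49/594, b=Δ1−h1·(2M1+M2)/6=-4/11
seg 2: a=0, c=M2/2=2/33, d=(M3−M2)/(6·3)=91/594, b=Δ2−h2·(2M2+M3)/6=-49/22
seg 3: a=-2, c=M3/2=95/66, d=(M4−M3)/(6·2)=-71/132, b=Δ3−h3·(2M3+M4)/6=25/11
seg 4: a=4, c=M4/2=-59/33, d=(M5−M4)/(6·3)=59/297, b=Δ4−h4·(2M4+M5)/6=52/33
t_q=21/2 → seg 3, τ=3/2; S=-2+25/11·τ+95/66·τ²+-71/132·τ³=997/352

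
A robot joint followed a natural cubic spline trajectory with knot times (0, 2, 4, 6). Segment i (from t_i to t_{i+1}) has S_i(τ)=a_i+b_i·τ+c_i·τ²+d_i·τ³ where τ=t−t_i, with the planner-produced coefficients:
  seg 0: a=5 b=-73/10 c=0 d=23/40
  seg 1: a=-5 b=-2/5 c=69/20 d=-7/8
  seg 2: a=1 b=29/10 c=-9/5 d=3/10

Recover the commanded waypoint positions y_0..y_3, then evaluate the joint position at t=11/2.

y_0=5 y_1=-5 y_2=1 y_3=2
S(11/2) = 37/16

y_0 = S_0(0) = a_0 = 5
y_1 = S_1(0) = a_1 = -5
y_2 = S_2(0) = a_2 = 1
y_3 = S_2(2) = 2
t_q=11/2 is in segment 2 (τ=3/2); S_2(τ)=37/16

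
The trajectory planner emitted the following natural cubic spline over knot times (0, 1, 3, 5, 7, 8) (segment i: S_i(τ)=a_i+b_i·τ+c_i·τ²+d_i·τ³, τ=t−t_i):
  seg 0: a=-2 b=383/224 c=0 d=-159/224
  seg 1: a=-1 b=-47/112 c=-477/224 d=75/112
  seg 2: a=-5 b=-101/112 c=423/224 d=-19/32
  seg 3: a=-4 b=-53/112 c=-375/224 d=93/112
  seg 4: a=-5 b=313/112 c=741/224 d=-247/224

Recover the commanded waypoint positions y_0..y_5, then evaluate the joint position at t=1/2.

y_0 = S_0(0) = a_0 = -2
y_1 = S_1(0) = a_1 = -1
y_2 = S_2(0) = a_2 = -5
y_3 = S_3(0) = a_3 = -4
y_4 = S_4(0) = a_4 = -5
y_5 = S_4(1) = 0
t_q=1/2 is in segment 0 (τ=1/2); S_0(τ)=-2211/1792

y_0=-2 y_1=-1 y_2=-5 y_3=-4 y_4=-5 y_5=0
S(1/2) = -2211/1792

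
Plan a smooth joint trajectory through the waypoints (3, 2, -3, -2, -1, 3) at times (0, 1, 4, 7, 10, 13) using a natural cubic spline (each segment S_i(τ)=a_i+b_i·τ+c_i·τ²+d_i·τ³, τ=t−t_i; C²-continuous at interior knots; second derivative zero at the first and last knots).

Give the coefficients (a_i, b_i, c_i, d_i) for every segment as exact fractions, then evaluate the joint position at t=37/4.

Δ: Δ0=-1, Δ1=-5/3, Δ2=1/3, Δ3=1/3, Δ4=4/3
row 1: diag=8, rhs=-4; c'=3/8, d'=-1/2
row 2: denom=12−3·3/8=87/8; d'=(12−3·-1/2)/(87/8)=36/29
row 3: denom=12−3·8/29=324/29; d'=(0−3·36/29)/(324/29)=-1/3
row 4: denom=12−3·29/108=403/36; d'=(6−3·-1/3)/(403/36)=252/403
back: M4=252/403
back: M3=-1/3−29/108·252/403=-202/403
back: M2=36/29−8/29·-202/403=556/403
back: M1=-1/2−3/8·556/403=-410/403
M: M0=0, M1=-410/403, M2=556/403, M3=-202/403, M4=252/403, M5=0
seg 0: a=3, c=M0/2=0, d=(M1−M0)/(6·1)=-205/1209, b=Δ0−h0·(2M0+M1)/6=-1004/1209
seg 1: a=2, c=M1/2=-205/403, d=(M2−M1)/(6·3)=161/1209, b=Δ1−h1·(2M1+M2)/6=-1619/1209
seg 2: a=-3, c=M2/2=278/403, d=(M3−M2)/(6·3)=-379/3627, b=Δ2−h2·(2M2+M3)/6=-74/93
seg 3: a=-2, c=M3/2=-101/403, d=(M4−M3)/(6·3)=227/3627, b=Δ3−h3·(2M3+M4)/6=631/1209
seg 4: a=-1, c=M4/2=126/403, d=(M5−M4)/(6·3)=-14/403, b=Δ4−h4·(2M4+M5)/6=856/1209
t_q=37/4 → seg 3, τ=9/4; S=-2+631/1209·τ+-101/403·τ²+227/3627·τ³=-2741/1984

  seg 0: a=3 b=-1004/1209 c=0 d=-205/1209
  seg 1: a=2 b=-1619/1209 c=-205/403 d=161/1209
  seg 2: a=-3 b=-74/93 c=278/403 d=-379/3627
  seg 3: a=-2 b=631/1209 c=-101/403 d=227/3627
  seg 4: a=-1 b=856/1209 c=126/403 d=-14/403
S(37/4) = -2741/1984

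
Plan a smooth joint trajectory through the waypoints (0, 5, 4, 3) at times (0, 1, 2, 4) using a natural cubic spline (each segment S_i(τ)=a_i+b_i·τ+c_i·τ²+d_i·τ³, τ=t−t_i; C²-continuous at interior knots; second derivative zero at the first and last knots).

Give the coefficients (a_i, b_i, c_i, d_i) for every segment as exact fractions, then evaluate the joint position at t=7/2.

Δ: Δ0=5, Δ1=-1, Δ2=-1/2
row 1: diag=4, rhs=-36; c'=1/4, d'=-9
row 2: denom=6−1·1/4=23/4; d'=(3−1·-9)/(23/4)=48/23
back: M2=48/23
back: M1=-9−1/4·48/23=-219/23
M: M0=0, M1=-219/23, M2=48/23, M3=0
seg 0: a=0, c=M0/2=0, d=(M1−M0)/(6·1)=-73/46, b=Δ0−h0·(2M0+M1)/6=303/46
seg 1: a=5, c=M1/2=-219/46, d=(M2−M1)/(6·1)=89/46, b=Δ1−h1·(2M1+M2)/6=42/23
seg 2: a=4, c=M2/2=24/23, d=(M3−M2)/(6·2)=-4/23, b=Δ2−h2·(2M2+M3)/6=-87/46
t_q=7/2 → seg 2, τ=3/2; S=4+-87/46·τ+24/23·τ²+-4/23·τ³=269/92

  seg 0: a=0 b=303/46 c=0 d=-73/46
  seg 1: a=5 b=42/23 c=-219/46 d=89/46
  seg 2: a=4 b=-87/46 c=24/23 d=-4/23
S(7/2) = 269/92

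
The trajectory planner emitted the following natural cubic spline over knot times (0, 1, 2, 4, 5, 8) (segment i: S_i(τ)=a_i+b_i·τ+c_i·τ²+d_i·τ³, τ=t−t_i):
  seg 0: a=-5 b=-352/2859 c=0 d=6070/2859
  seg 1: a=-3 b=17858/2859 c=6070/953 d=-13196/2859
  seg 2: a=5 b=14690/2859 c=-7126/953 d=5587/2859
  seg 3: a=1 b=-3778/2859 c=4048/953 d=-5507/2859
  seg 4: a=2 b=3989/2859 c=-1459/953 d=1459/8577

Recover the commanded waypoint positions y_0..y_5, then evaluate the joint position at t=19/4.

y_0 = S_0(0) = a_0 = -5
y_1 = S_1(0) = a_1 = -3
y_2 = S_2(0) = a_2 = 5
y_3 = S_3(0) = a_3 = 1
y_4 = S_4(0) = a_4 = 2
y_5 = S_4(3) = -3
t_q=19/4 is in segment 3 (τ=3/4); S_3(τ)=96709/60992

y_0=-5 y_1=-3 y_2=5 y_3=1 y_4=2 y_5=-3
S(19/4) = 96709/60992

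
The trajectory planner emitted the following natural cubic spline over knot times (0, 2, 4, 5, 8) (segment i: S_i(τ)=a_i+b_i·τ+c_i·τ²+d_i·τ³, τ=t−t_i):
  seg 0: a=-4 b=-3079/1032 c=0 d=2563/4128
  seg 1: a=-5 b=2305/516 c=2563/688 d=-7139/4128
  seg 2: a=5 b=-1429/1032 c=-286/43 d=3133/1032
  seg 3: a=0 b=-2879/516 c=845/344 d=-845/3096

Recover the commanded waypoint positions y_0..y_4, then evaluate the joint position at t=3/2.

y_0=-4 y_1=-5 y_2=5 y_3=0 y_4=-2
S(3/2) = -70229/11008

y_0 = S_0(0) = a_0 = -4
y_1 = S_1(0) = a_1 = -5
y_2 = S_2(0) = a_2 = 5
y_3 = S_3(0) = a_3 = 0
y_4 = S_3(3) = -2
t_q=3/2 is in segment 0 (τ=3/2); S_0(τ)=-70229/11008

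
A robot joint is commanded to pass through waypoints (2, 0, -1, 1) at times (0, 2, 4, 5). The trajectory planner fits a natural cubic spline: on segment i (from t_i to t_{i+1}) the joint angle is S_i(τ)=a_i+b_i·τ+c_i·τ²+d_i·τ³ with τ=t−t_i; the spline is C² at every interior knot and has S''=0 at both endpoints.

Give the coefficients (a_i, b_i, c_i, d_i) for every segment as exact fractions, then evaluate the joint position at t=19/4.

Δ: Δ0=-1, Δ1=-1/2, Δ2=2
row 1: diag=8, rhs=3; c'=1/4, d'=3/8
row 2: denom=6−2·1/4=11/2; d'=(15−2·3/8)/(11/2)=57/22
back: M2=57/22
back: M1=3/8−1/4·57/22=-3/11
M: M0=0, M1=-3/11, M2=57/22, M3=0
seg 0: a=2, c=M0/2=0, d=(M1−M0)/(6·2)=-1/44, b=Δ0−h0·(2M0+M1)/6=-10/11
seg 1: a=0, c=M1/2=-3/22, d=(M2−M1)/(6·2)=21/88, b=Δ1−h1·(2M1+M2)/6=-13/11
seg 2: a=-1, c=M2/2=57/44, d=(M3−M2)/(6·1)=-19/44, b=Δ2−h2·(2M2+M3)/6=25/22
t_q=19/4 → seg 2, τ=3/4; S=-1+25/22·τ+57/44·τ²+-19/44·τ³=1123/2816

  seg 0: a=2 b=-10/11 c=0 d=-1/44
  seg 1: a=0 b=-13/11 c=-3/22 d=21/88
  seg 2: a=-1 b=25/22 c=57/44 d=-19/44
S(19/4) = 1123/2816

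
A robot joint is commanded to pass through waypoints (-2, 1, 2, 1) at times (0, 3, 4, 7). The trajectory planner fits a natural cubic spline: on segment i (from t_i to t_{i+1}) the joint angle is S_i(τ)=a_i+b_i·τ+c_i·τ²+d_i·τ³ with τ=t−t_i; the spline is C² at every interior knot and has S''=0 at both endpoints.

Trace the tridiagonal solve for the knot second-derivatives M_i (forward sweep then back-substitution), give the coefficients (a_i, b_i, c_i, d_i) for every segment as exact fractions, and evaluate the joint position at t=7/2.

  seg 0: a=-2 b=59/63 c=0 d=4/567
  seg 1: a=1 b=71/63 c=4/63 d=-4/21
  seg 2: a=2 b=43/63 c=-32/63 d=32/567
S(7/2) = 14/9

Δ: Δ0=1, Δ1=1, Δ2=-1/3
row 1: diag=8, rhs=0; c'=1/8, d'=0
row 2: denom=8−1·1/8=63/8; d'=(-8−1·0)/(63/8)=-64/63
back: M2=-64/63
back: M1=0−1/8·-64/63=8/63
M: M0=0, M1=8/63, M2=-64/63, M3=0
seg 0: a=-2, c=M0/2=0, d=(M1−M0)/(6·3)=4/567, b=Δ0−h0·(2M0+M1)/6=59/63
seg 1: a=1, c=M1/2=4/63, d=(M2−M1)/(6·1)=-4/21, b=Δ1−h1·(2M1+M2)/6=71/63
seg 2: a=2, c=M2/2=-32/63, d=(M3−M2)/(6·3)=32/567, b=Δ2−h2·(2M2+M3)/6=43/63
t_q=7/2 → seg 1, τ=1/2; S=1+71/63·τ+4/63·τ²+-4/21·τ³=14/9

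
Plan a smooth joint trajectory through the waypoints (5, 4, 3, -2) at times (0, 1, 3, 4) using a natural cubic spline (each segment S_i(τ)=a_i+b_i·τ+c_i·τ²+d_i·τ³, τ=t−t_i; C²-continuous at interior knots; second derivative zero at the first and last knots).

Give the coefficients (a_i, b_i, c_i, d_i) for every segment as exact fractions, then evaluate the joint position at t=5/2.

Δ: Δ0=-1, Δ1=-1/2, Δ2=-5
row 1: diag=6, rhs=3; c'=1/3, d'=1/2
row 2: denom=6−2·1/3=16/3; d'=(-27−2·1/2)/(16/3)=-21/4
back: M2=-21/4
back: M1=1/2−1/3·-21/4=9/4
M: M0=0, M1=9/4, M2=-21/4, M3=0
seg 0: a=5, c=M0/2=0, d=(M1−M0)/(6·1)=3/8, b=Δ0−h0·(2M0+M1)/6=-11/8
seg 1: a=4, c=M1/2=9/8, d=(M2−M1)/(6·2)=-5/8, b=Δ1−h1·(2M1+M2)/6=-1/4
seg 2: a=3, c=M2/2=-21/8, d=(M3−M2)/(6·1)=7/8, b=Δ2−h2·(2M2+M3)/6=-13/4
t_q=5/2 → seg 1, τ=3/2; S=4+-1/4·τ+9/8·τ²+-5/8·τ³=259/64

  seg 0: a=5 b=-11/8 c=0 d=3/8
  seg 1: a=4 b=-1/4 c=9/8 d=-5/8
  seg 2: a=3 b=-13/4 c=-21/8 d=7/8
S(5/2) = 259/64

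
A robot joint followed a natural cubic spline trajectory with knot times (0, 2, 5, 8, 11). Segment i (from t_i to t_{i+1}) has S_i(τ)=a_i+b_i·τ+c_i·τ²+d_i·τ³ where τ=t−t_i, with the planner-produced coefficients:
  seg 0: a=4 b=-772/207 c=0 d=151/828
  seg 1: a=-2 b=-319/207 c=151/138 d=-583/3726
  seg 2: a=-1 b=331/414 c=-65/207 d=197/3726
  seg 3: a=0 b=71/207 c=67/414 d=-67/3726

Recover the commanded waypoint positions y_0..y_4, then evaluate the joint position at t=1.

y_0 = S_0(0) = a_0 = 4
y_1 = S_1(0) = a_1 = -2
y_2 = S_2(0) = a_2 = -1
y_3 = S_3(0) = a_3 = 0
y_4 = S_3(3) = 2
t_q=1 is in segment 0 (τ=1); S_0(τ)=125/276

y_0=4 y_1=-2 y_2=-1 y_3=0 y_4=2
S(1) = 125/276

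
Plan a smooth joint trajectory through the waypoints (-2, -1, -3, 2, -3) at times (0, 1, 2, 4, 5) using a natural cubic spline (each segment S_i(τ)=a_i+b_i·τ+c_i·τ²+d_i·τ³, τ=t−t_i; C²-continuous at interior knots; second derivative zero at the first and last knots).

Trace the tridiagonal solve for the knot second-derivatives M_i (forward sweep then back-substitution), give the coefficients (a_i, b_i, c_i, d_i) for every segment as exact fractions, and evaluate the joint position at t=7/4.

Δ: Δ0=1, Δ1=-2, Δ2=5/2, Δ3=-5
row 1: diag=4, rhs=-18; c'=1/4, d'=-9/2
row 2: denom=6−1·1/4=23/4; d'=(27−1·-9/2)/(23/4)=126/23
row 3: denom=6−2·8/23=122/23; d'=(-45−2·126/23)/(122/23)=-1287/122
back: M3=-1287/122
back: M2=126/23−8/23·-1287/122=558/61
back: M1=-9/2−1/4·558/61=-414/61
M: M0=0, M1=-414/61, M2=558/61, M3=-1287/122, M4=0
seg 0: a=-2, c=M0/2=0, d=(M1−M0)/(6·1)=-69/61, b=Δ0−h0·(2M0+M1)/6=130/61
seg 1: a=-1, c=M1/2=-207/61, d=(M2−M1)/(6·1)=162/61, b=Δ1−h1·(2M1+M2)/6=-77/61
seg 2: a=-3, c=M2/2=279/61, d=(M3−M2)/(6·2)=-801/488, b=Δ2−h2·(2M2+M3)/6=-5/61
seg 3: a=2, c=M3/2=-1287/244, d=(M4−M3)/(6·1)=429/244, b=Δ3−h3·(2M3+M4)/6=-181/122
t_q=7/4 → seg 1, τ=3/4; S=-1+-77/61·τ+-207/61·τ²+162/61·τ³=-5339/1952

  seg 0: a=-2 b=130/61 c=0 d=-69/61
  seg 1: a=-1 b=-77/61 c=-207/61 d=162/61
  seg 2: a=-3 b=-5/61 c=279/61 d=-801/488
  seg 3: a=2 b=-181/122 c=-1287/244 d=429/244
S(7/4) = -5339/1952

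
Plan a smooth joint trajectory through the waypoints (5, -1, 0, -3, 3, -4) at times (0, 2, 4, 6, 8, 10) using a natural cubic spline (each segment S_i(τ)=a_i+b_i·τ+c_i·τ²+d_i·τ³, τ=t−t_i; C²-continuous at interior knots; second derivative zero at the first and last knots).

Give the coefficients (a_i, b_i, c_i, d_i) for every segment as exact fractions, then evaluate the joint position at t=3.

Δ: Δ0=-3, Δ1=1/2, Δ2=-3/2, Δ3=3, Δ4=-7/2
row 1: diag=8, rhs=21; c'=1/4, d'=21/8
row 2: denom=8−2·1/4=15/2; d'=(-12−2·21/8)/(15/2)=-23/10
row 3: denom=8−2·4/15=112/15; d'=(27−2·-23/10)/(112/15)=237/56
row 4: denom=8−2·15/56=209/28; d'=(-39−2·237/56)/(209/28)=-1329/209
back: M4=-1329/209
back: M3=237/56−15/56·-1329/209=2481/418
back: M2=-23/10−4/15·2481/418=-1623/418
back: M1=21/8−1/4·-1623/418=1503/418
M: M0=0, M1=1503/418, M2=-1623/418, M3=2481/418, M4=-1329/209, M5=0
seg 0: a=5, c=M0/2=0, d=(M1−M0)/(6·2)=501/1672, b=Δ0−h0·(2M0+M1)/6=-1755/418
seg 1: a=-1, c=M1/2=1503/836, d=(M2−M1)/(6·2)=-521/836, b=Δ1−h1·(2M1+M2)/6=-126/209
seg 2: a=0, c=M2/2=-1623/836, d=(M3−M2)/(6·2)=9/11, b=Δ2−h2·(2M2+M3)/6=-186/209
seg 3: a=-3, c=M3/2=2481/836, d=(M4−M3)/(6·2)=-1713/1672, b=Δ3−h3·(2M3+M4)/6=243/209
seg 4: a=3, c=M4/2=-1329/418, d=(M5−M4)/(6·2)=443/836, b=Δ4−h4·(2M4+M5)/6=309/418
t_q=3 → seg 1, τ=1; S=-1+-126/209·τ+1503/836·τ²+-521/836·τ³=-179/418

  seg 0: a=5 b=-1755/418 c=0 d=501/1672
  seg 1: a=-1 b=-126/209 c=1503/836 d=-521/836
  seg 2: a=0 b=-186/209 c=-1623/836 d=9/11
  seg 3: a=-3 b=243/209 c=2481/836 d=-1713/1672
  seg 4: a=3 b=309/418 c=-1329/418 d=443/836
S(3) = -179/418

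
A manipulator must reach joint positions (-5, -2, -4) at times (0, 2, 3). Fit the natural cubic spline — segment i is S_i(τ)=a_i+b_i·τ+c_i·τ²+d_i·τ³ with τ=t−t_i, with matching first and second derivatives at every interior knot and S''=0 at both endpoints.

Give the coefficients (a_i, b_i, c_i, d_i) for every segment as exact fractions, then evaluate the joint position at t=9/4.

Δ: Δ0=3/2, Δ1=-2
row 1: diag=6, rhs=-21; c'=1/6, d'=-7/2
back: M1=-7/2
M: M0=0, M1=-7/2, M2=0
seg 0: a=-5, c=M0/2=0, d=(M1−M0)/(6·2)=-7/24, b=Δ0−h0·(2M0+M1)/6=8/3
seg 1: a=-2, c=M1/2=-7/4, d=(M2−M1)/(6·1)=7/12, b=Δ1−h1·(2M1+M2)/6=-5/6
t_q=9/4 → seg 1, τ=1/4; S=-2+-5/6·τ+-7/4·τ²+7/12·τ³=-591/256

  seg 0: a=-5 b=8/3 c=0 d=-7/24
  seg 1: a=-2 b=-5/6 c=-7/4 d=7/12
S(9/4) = -591/256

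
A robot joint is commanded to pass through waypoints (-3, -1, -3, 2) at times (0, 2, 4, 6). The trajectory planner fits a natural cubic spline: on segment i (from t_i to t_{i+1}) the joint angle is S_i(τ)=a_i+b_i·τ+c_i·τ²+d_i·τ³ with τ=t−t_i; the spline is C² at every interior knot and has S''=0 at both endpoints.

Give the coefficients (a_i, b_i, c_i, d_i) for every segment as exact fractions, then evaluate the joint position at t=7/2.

Δ: Δ0=1, Δ1=-1, Δ2=5/2
row 1: diag=8, rhs=-12; c'=1/4, d'=-3/2
row 2: denom=8−2·1/4=15/2; d'=(21−2·-3/2)/(15/2)=16/5
back: M2=16/5
back: M1=-3/2−1/4·16/5=-23/10
M: M0=0, M1=-23/10, M2=16/5, M3=0
seg 0: a=-3, c=M0/2=0, d=(M1−M0)/(6·2)=-23/120, b=Δ0−h0·(2M0+M1)/6=53/30
seg 1: a=-1, c=M1/2=-23/20, d=(M2−M1)/(6·2)=11/24, b=Δ1−h1·(2M1+M2)/6=-8/15
seg 2: a=-3, c=M2/2=8/5, d=(M3−M2)/(6·2)=-4/15, b=Δ2−h2·(2M2+M3)/6=11/30
t_q=7/2 → seg 1, τ=3/2; S=-1+-8/15·τ+-23/20·τ²+11/24·τ³=-909/320

  seg 0: a=-3 b=53/30 c=0 d=-23/120
  seg 1: a=-1 b=-8/15 c=-23/20 d=11/24
  seg 2: a=-3 b=11/30 c=8/5 d=-4/15
S(7/2) = -909/320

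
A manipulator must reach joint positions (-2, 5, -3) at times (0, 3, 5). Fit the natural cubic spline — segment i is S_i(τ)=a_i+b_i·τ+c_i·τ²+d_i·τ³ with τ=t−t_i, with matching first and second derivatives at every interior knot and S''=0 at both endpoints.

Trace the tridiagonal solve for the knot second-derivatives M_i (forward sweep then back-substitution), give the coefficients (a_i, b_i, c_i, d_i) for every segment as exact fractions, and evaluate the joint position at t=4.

Δ: Δ0=7/3, Δ1=-4
row 1: diag=10, rhs=-38; c'=1/5, d'=-19/5
back: M1=-19/5
M: M0=0, M1=-19/5, M2=0
seg 0: a=-2, c=M0/2=0, d=(M1−M0)/(6·3)=-19/90, b=Δ0−h0·(2M0+M1)/6=127/30
seg 1: a=5, c=M1/2=-19/10, d=(M2−M1)/(6·2)=19/60, b=Δ1−h1·(2M1+M2)/6=-22/15
t_q=4 → seg 1, τ=1; S=5+-22/15·τ+-19/10·τ²+19/60·τ³=39/20

  seg 0: a=-2 b=127/30 c=0 d=-19/90
  seg 1: a=5 b=-22/15 c=-19/10 d=19/60
S(4) = 39/20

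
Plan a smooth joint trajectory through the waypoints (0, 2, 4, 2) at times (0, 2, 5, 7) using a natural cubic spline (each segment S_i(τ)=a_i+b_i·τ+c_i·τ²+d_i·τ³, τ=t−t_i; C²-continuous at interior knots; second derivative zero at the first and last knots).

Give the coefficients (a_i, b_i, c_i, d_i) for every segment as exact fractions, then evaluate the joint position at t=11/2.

Δ: Δ0=1, Δ1=2/3, Δ2=-1
row 1: diag=10, rhs=-2; c'=3/10, d'=-1/5
row 2: denom=10−3·3/10=91/10; d'=(-10−3·-1/5)/(91/10)=-94/91
back: M2=-94/91
back: M1=-1/5−3/10·-94/91=10/91
M: M0=0, M1=10/91, M2=-94/91, M3=0
seg 0: a=0, c=M0/2=0, d=(M1−M0)/(6·2)=5/546, b=Δ0−h0·(2M0+M1)/6=263/273
seg 1: a=2, c=M1/2=5/91, d=(M2−M1)/(6·3)=-4/63, b=Δ1−h1·(2M1+M2)/6=293/273
seg 2: a=4, c=M2/2=-47/91, d=(M3−M2)/(6·2)=47/546, b=Δ2−h2·(2M2+M3)/6=-85/273
t_q=11/2 → seg 2, τ=1/2; S=4+-85/273·τ+-47/91·τ²+47/546·τ³=775/208

  seg 0: a=0 b=263/273 c=0 d=5/546
  seg 1: a=2 b=293/273 c=5/91 d=-4/63
  seg 2: a=4 b=-85/273 c=-47/91 d=47/546
S(11/2) = 775/208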